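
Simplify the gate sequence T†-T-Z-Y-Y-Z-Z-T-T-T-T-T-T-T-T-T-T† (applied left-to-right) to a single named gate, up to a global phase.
Z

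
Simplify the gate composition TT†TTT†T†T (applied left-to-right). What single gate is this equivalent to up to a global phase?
T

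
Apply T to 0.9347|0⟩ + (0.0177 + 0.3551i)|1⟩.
0.9347|0⟩ + (-0.2386 + 0.2636i)|1⟩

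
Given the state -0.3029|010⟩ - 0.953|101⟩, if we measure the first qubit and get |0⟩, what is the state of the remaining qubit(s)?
-|10⟩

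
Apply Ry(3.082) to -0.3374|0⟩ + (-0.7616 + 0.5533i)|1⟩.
(0.7512 - 0.5531i)|0⟩ + (-0.3599 + 0.01648i)|1⟩

Ry(3.082) = [[cos(θ/2), −sin(θ/2)], [sin(θ/2), cos(θ/2)]]; θ = 3.082, cos(θ/2) ≈ 0.0297919, sin(θ/2) ≈ 0.999556.
With a = amp(|0⟩) = -0.3374 and b = amp(|1⟩) = (-0.7616 + 0.5533i):
new amp(|0⟩) = (0.0297919)·a + (-0.999556)·b = (0.7512 - 0.5531i)
new amp(|1⟩) = (0.999556)·a + (0.0297919)·b = (-0.3599 + 0.01648i)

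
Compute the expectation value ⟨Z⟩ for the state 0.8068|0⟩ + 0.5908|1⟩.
0.3019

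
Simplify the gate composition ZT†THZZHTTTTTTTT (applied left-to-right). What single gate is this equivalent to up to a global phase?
Z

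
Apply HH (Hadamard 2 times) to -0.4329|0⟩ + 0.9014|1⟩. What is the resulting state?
-0.4329|0⟩ + 0.9014|1⟩

H² = I, so an even number of Hadamards cancels: H^2 = I and the state is unchanged.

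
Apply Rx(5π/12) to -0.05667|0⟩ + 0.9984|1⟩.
(-0.04496 - 0.6078i)|0⟩ + (0.7921 + 0.0345i)|1⟩

Rx(5π/12) = [[cos(θ/2), −i·sin(θ/2)], [−i·sin(θ/2), cos(θ/2)]]; θ = 5π/12, cos(θ/2) ≈ 0.793353, sin(θ/2) ≈ 0.608761.
With a = amp(|0⟩) = -0.05667 and b = amp(|1⟩) = 0.9984:
new amp(|0⟩) = (0.793353)·a + (-0.608761i)·b = (-0.04496 - 0.6078i)
new amp(|1⟩) = (-0.608761i)·a + (0.793353)·b = (0.7921 + 0.0345i)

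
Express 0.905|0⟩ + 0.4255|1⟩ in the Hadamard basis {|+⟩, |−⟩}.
0.9408|+⟩ + 0.3391|−⟩

With |ψ⟩ = α|0⟩ + β|1⟩, the Hadamard-basis coefficients are ⟨+|ψ⟩ = (α + β)/√2 and ⟨−|ψ⟩ = (α − β)/√2.
Here α = 0.905, β = 0.4255: (α + β)/√2 = 0.9408, (α − β)/√2 = 0.3391.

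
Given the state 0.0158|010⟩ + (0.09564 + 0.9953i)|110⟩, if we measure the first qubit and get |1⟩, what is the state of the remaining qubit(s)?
(0.09565 + 0.9954i)|10⟩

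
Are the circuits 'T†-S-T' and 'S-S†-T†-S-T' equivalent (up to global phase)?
Yes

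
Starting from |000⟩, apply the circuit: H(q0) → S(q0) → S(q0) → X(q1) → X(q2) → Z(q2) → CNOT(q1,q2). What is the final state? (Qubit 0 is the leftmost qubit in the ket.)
-1/√2|010⟩ + 1/√2|110⟩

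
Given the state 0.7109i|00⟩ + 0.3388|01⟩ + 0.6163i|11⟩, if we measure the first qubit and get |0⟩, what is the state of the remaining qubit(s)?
0.9027i|0⟩ + 0.4302|1⟩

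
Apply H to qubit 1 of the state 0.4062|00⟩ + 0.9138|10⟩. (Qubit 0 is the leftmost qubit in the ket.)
0.2872|00⟩ + 0.2872|01⟩ + 0.6462|10⟩ + 0.6462|11⟩

H on qubit 1 mixes each pair of kets that differ only in qubit 1: amplitudes (a, b) of (|…0…⟩, |…1…⟩) become ((a + b)/√2, (a − b)/√2). Kets absent from the input have amplitude 0.
(|00⟩, |01⟩): (a, b) = (0.4062, 0) → (0.2872, 0.2872)
(|10⟩, |11⟩): (a, b) = (0.9138, 0) → (0.6462, 0.6462)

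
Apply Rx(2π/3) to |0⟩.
1/2|0⟩ - 0.866i|1⟩

Rx(2π/3) = [[cos(θ/2), −i·sin(θ/2)], [−i·sin(θ/2), cos(θ/2)]]; θ = 2π/3, cos(θ/2) ≈ 0.5, sin(θ/2) ≈ 0.866025.
With a = amp(|0⟩) = 1 and b = amp(|1⟩) = 0:
new amp(|0⟩) = (0.5)·a + (-0.866025i)·b = 1/2
new amp(|1⟩) = (-0.866025i)·a + (0.5)·b = -0.866i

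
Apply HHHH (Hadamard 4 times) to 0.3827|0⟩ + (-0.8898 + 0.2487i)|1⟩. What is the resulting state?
0.3827|0⟩ + (-0.8898 + 0.2487i)|1⟩

H² = I, so an even number of Hadamards cancels: H^4 = I and the state is unchanged.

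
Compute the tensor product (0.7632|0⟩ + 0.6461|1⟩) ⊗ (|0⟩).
0.7632|00⟩ + 0.6461|10⟩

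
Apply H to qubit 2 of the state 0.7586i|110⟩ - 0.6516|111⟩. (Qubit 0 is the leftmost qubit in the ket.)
(-0.4608 + 0.5364i)|110⟩ + (0.4608 + 0.5364i)|111⟩

H on qubit 2 mixes each pair of kets that differ only in qubit 2: amplitudes (a, b) of (|…0…⟩, |…1…⟩) become ((a + b)/√2, (a − b)/√2). Kets absent from the input have amplitude 0.
(|110⟩, |111⟩): (a, b) = (0.7586i, -0.6516) → ((-0.4608 + 0.5364i), (0.4608 + 0.5364i))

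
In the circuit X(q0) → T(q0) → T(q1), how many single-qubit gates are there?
3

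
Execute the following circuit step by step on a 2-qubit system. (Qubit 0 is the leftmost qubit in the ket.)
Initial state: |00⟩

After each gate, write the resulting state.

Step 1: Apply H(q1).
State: 1/√2|00⟩ + 1/√2|01⟩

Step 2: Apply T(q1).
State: 1/√2|00⟩ + (1/2 + (1/2)i)|01⟩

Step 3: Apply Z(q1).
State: 1/√2|00⟩ + (-1/2 - (1/2)i)|01⟩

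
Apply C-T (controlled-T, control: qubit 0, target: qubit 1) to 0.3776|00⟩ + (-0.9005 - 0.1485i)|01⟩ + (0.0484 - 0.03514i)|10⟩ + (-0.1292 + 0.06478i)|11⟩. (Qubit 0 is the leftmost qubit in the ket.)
0.3776|00⟩ + (-0.9005 - 0.1485i)|01⟩ + (0.0484 - 0.03514i)|10⟩ + (-0.1372 - 0.04555i)|11⟩

C-T leaves the control-|0⟩ kets |00⟩, |01⟩ unchanged and applies T to qubit 1 on the control-|1⟩ pair (|10⟩, |11⟩).
T = [[1, 0], [0, (1/√2 + (1/√2)i)]].
With a = amp(|10⟩) = (0.0484 - 0.03514i) and b = amp(|11⟩) = (-0.1292 + 0.06478i):
new amp(|10⟩) = (1)·a = (0.0484 - 0.03514i)
new amp(|11⟩) = (1/√2 + (1/√2)i)·b = (-0.1372 - 0.04555i)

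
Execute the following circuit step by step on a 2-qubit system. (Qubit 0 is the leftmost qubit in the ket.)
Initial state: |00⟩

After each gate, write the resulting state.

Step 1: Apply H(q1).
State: 1/√2|00⟩ + 1/√2|01⟩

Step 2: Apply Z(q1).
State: 1/√2|00⟩ - 1/√2|01⟩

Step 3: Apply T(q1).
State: 1/√2|00⟩ + (-1/2 - (1/2)i)|01⟩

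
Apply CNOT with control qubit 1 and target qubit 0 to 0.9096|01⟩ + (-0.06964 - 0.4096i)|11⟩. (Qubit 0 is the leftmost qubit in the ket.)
(-0.06964 - 0.4096i)|01⟩ + 0.9096|11⟩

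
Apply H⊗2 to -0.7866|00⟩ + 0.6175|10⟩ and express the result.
-0.08455|00⟩ - 0.08455|01⟩ - 0.7021|10⟩ - 0.7021|11⟩

H⊗2 gives amp(|y⟩) = (1/2) Σ_x (−1)^(x·y) amp(|x⟩), where x·y is the number of positions in which both x and y have a 1.
|00⟩: (-0.7866 + 0.6175)/2 = -0.08455
|01⟩: (-0.7866 + 0.6175)/2 = -0.08455
|10⟩: (-0.7866 - 0.6175)/2 = -0.7021
|11⟩: (-0.7866 - 0.6175)/2 = -0.7021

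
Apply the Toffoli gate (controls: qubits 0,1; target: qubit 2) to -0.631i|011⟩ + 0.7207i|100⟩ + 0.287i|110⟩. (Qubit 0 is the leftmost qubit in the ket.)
-0.631i|011⟩ + 0.7207i|100⟩ + 0.287i|111⟩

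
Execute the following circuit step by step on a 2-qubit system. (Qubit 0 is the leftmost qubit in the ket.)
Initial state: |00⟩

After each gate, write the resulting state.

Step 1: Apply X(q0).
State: |10⟩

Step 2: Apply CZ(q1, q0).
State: |10⟩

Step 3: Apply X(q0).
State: |00⟩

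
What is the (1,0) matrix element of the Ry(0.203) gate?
0.1013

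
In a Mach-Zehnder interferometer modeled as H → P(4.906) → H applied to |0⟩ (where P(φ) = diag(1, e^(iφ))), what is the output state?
(0.5962 - 0.4907i)|0⟩ + (0.4038 + 0.4907i)|1⟩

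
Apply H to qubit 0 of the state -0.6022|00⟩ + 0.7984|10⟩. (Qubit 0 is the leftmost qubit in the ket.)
0.1387|00⟩ - 0.9904|10⟩

H on qubit 0 mixes each pair of kets that differ only in qubit 0: amplitudes (a, b) of (|…0…⟩, |…1…⟩) become ((a + b)/√2, (a − b)/√2). Kets absent from the input have amplitude 0.
(|00⟩, |10⟩): (a, b) = (-0.6022, 0.7984) → (0.1387, -0.9904)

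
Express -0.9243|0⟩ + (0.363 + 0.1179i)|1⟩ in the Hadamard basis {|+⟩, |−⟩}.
(-0.3969 + 0.08337i)|+⟩ + (-0.9103 - 0.08337i)|−⟩

With |ψ⟩ = α|0⟩ + β|1⟩, the Hadamard-basis coefficients are ⟨+|ψ⟩ = (α + β)/√2 and ⟨−|ψ⟩ = (α − β)/√2.
Here α = -0.9243, β = (0.363 + 0.1179i): (α + β)/√2 = (-0.3969 + 0.08337i), (α − β)/√2 = (-0.9103 - 0.08337i).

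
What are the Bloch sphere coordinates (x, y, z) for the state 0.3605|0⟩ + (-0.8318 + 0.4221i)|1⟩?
(-0.5997, 0.3043, -0.7401)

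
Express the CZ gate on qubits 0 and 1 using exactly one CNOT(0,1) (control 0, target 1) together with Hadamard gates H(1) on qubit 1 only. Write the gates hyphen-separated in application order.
H(1)-CNOT(0,1)-H(1)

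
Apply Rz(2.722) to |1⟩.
(0.2083 + 0.9781i)|1⟩

Rz(2.722) = [[e^(−iθ/2), 0], [0, e^(iθ/2)]] with e^(±iθ/2) = cos(θ/2) ± i·sin(θ/2); θ = 2.722, cos(θ/2) ≈ 0.208261, sin(θ/2) ≈ 0.978073.
With a = amp(|0⟩) = 0 and b = amp(|1⟩) = 1:
new amp(|0⟩) = (0.208261 - 0.978073i)·a = 0
new amp(|1⟩) = (0.208261 + 0.978073i)·b = (0.2083 + 0.9781i)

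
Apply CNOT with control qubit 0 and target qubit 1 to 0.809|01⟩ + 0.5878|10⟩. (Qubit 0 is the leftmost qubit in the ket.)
0.809|01⟩ + 0.5878|11⟩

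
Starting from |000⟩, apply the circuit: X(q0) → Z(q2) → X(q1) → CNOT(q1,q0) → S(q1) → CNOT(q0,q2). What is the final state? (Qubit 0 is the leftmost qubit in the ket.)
i|010⟩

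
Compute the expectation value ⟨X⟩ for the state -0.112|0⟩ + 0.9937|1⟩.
-0.2226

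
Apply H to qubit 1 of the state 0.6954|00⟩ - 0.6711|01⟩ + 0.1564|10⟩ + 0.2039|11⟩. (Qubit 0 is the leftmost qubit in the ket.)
0.01718|00⟩ + 0.9663|01⟩ + 0.2548|10⟩ - 0.03359|11⟩

H on qubit 1 mixes each pair of kets that differ only in qubit 1: amplitudes (a, b) of (|…0…⟩, |…1…⟩) become ((a + b)/√2, (a − b)/√2). Kets absent from the input have amplitude 0.
(|00⟩, |01⟩): (a, b) = (0.6954, -0.6711) → (0.01718, 0.9663)
(|10⟩, |11⟩): (a, b) = (0.1564, 0.2039) → (0.2548, -0.03359)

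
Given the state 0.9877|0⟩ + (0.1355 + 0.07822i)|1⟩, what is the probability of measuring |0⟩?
0.9756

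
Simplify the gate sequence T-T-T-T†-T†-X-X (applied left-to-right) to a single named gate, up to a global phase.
T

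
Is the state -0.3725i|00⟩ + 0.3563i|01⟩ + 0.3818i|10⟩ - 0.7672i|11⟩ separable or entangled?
Entangled

Writing the state as a|00⟩ + b|01⟩ + c|10⟩ + d|11⟩, it is a product state iff ad − bc = 0.
Here (a, b, c, d) = (-0.3725i, 0.3563i, 0.3818i, -0.7672i): ad − bc = (-0.3725i)(-0.7672i) − (0.3563i)(0.3818i) = -0.1497 ≠ 0, so the state is entangled.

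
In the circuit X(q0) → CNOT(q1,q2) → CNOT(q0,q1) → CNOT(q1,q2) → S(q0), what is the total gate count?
5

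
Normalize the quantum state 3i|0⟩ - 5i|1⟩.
0.5145i|0⟩ - 0.8575i|1⟩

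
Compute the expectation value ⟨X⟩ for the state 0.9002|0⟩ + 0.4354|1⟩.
0.7839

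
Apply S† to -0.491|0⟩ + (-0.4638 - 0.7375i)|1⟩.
-0.491|0⟩ + (-0.7375 + 0.4638i)|1⟩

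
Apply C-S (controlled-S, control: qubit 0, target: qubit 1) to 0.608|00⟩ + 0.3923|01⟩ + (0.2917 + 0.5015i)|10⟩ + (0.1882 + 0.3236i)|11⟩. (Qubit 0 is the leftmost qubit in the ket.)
0.608|00⟩ + 0.3923|01⟩ + (0.2917 + 0.5015i)|10⟩ + (-0.3236 + 0.1882i)|11⟩

C-S leaves the control-|0⟩ kets |00⟩, |01⟩ unchanged and applies S to qubit 1 on the control-|1⟩ pair (|10⟩, |11⟩).
S = [[1, 0], [0, i]].
With a = amp(|10⟩) = (0.2917 + 0.5015i) and b = amp(|11⟩) = (0.1882 + 0.3236i):
new amp(|10⟩) = (1)·a = (0.2917 + 0.5015i)
new amp(|11⟩) = (i)·b = (-0.3236 + 0.1882i)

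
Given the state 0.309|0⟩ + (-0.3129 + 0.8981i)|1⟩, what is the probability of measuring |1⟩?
0.9045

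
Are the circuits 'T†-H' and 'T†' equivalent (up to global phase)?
No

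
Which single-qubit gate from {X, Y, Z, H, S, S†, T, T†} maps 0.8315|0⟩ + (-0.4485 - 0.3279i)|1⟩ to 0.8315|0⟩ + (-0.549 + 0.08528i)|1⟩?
T†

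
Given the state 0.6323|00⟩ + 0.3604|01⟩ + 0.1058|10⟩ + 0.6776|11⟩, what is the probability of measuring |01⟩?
0.1299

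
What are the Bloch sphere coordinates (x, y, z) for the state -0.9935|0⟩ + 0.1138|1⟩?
(-0.2261, 0, 0.9741)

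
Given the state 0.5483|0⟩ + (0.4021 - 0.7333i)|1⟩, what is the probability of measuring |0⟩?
0.3006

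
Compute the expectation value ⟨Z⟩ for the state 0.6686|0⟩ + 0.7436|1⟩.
-0.1059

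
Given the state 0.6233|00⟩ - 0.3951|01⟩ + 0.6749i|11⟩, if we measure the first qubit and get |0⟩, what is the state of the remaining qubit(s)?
0.8446|0⟩ - 0.5354|1⟩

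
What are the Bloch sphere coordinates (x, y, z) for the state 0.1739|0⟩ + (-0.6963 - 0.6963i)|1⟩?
(-0.2422, -0.2422, -0.9394)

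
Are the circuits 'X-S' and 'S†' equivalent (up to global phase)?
No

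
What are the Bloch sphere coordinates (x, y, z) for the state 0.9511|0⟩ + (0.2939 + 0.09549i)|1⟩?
(0.5591, 0.1816, 0.8091)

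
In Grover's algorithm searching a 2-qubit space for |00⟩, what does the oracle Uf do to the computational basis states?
Uf|x⟩ = -|x⟩ if x = 00, else |x⟩ (phase flip on target)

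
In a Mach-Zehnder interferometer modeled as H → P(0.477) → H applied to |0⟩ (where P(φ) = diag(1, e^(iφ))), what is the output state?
(0.9442 + 0.2296i)|0⟩ + (0.05581 - 0.2296i)|1⟩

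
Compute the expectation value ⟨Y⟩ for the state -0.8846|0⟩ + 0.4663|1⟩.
0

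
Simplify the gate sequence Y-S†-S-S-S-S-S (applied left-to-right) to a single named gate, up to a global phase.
Y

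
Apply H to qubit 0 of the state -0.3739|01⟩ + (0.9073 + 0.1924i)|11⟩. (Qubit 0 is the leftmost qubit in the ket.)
(0.3772 + 0.136i)|01⟩ + (-0.9059 - 0.136i)|11⟩

H on qubit 0 mixes each pair of kets that differ only in qubit 0: amplitudes (a, b) of (|…0…⟩, |…1…⟩) become ((a + b)/√2, (a − b)/√2). Kets absent from the input have amplitude 0.
(|01⟩, |11⟩): (a, b) = (-0.3739, (0.9073 + 0.1924i)) → ((0.3772 + 0.136i), (-0.9059 - 0.136i))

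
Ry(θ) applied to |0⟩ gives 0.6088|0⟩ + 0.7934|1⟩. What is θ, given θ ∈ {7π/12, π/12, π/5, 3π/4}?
7π/12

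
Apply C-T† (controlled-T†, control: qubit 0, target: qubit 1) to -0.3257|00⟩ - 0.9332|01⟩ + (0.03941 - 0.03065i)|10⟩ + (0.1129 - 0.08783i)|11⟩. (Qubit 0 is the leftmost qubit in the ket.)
-0.3257|00⟩ - 0.9332|01⟩ + (0.03941 - 0.03065i)|10⟩ + (0.01773 - 0.1419i)|11⟩

C-T† leaves the control-|0⟩ kets |00⟩, |01⟩ unchanged and applies T† to qubit 1 on the control-|1⟩ pair (|10⟩, |11⟩).
T† = [[1, 0], [0, (1/√2 - (1/√2)i)]].
With a = amp(|10⟩) = (0.03941 - 0.03065i) and b = amp(|11⟩) = (0.1129 - 0.08783i):
new amp(|10⟩) = (1)·a = (0.03941 - 0.03065i)
new amp(|11⟩) = (1/√2 - (1/√2)i)·b = (0.01773 - 0.1419i)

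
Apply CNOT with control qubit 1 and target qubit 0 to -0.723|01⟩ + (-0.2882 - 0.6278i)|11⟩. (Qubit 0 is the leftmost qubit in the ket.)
(-0.2882 - 0.6278i)|01⟩ - 0.723|11⟩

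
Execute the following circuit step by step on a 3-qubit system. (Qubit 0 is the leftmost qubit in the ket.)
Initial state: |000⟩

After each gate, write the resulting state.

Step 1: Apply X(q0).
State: |100⟩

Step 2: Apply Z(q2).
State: |100⟩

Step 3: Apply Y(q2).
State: i|101⟩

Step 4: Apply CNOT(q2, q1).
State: i|111⟩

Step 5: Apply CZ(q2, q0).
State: -i|111⟩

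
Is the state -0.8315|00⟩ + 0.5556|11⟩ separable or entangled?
Entangled

Writing the state as a|00⟩ + b|01⟩ + c|10⟩ + d|11⟩, it is a product state iff ad − bc = 0.
Here (a, b, c, d) = (-0.8315, 0, 0, 0.5556): ad − bc = (-0.8315)(0.5556) − (0)(0) = -0.462 ≠ 0, so the state is entangled.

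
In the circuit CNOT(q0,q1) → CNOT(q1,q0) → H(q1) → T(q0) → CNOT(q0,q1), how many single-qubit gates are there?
2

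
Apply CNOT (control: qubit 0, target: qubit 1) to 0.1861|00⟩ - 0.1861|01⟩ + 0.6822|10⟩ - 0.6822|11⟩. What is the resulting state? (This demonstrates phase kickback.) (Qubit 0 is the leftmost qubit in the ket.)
0.1861|00⟩ - 0.1861|01⟩ - 0.6822|10⟩ + 0.6822|11⟩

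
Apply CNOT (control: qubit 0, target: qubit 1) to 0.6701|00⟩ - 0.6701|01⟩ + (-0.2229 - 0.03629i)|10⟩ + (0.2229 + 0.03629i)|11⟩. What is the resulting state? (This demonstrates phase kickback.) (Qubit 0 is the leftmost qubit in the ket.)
0.6701|00⟩ - 0.6701|01⟩ + (0.2229 + 0.03629i)|10⟩ + (-0.2229 - 0.03629i)|11⟩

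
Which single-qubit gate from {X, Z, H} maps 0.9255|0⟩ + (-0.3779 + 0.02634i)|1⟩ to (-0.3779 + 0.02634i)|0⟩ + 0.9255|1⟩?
X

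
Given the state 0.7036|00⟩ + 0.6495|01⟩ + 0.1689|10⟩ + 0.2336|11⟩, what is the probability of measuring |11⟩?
0.05457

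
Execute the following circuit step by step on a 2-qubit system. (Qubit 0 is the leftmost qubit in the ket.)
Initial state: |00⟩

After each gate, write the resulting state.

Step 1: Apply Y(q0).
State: i|10⟩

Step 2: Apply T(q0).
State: (-1/√2 + (1/√2)i)|10⟩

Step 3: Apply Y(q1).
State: (-1/√2 - (1/√2)i)|11⟩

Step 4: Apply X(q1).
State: (-1/√2 - (1/√2)i)|10⟩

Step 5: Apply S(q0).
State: (1/√2 - (1/√2)i)|10⟩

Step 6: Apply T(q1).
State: (1/√2 - (1/√2)i)|10⟩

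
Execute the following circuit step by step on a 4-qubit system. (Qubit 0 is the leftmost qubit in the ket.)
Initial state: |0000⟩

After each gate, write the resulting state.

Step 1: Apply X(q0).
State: |1000⟩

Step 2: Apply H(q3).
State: 1/√2|1000⟩ + 1/√2|1001⟩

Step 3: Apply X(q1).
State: 1/√2|1100⟩ + 1/√2|1101⟩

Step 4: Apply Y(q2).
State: (1/√2)i|1110⟩ + (1/√2)i|1111⟩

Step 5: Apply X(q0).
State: (1/√2)i|0110⟩ + (1/√2)i|0111⟩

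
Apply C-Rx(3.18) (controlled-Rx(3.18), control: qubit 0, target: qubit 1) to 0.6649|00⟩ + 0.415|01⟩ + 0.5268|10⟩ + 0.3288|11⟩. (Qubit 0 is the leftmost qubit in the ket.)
0.6649|00⟩ + 0.415|01⟩ + (-0.01012 - 0.3287i)|10⟩ + (-0.006314 - 0.5267i)|11⟩

C-Rx(3.18) leaves the control-|0⟩ kets |00⟩, |01⟩ unchanged and applies Rx(3.18) to qubit 1 on the control-|1⟩ pair (|10⟩, |11⟩).
Rx(3.18) = [[cos(θ/2), −i·sin(θ/2)], [−i·sin(θ/2), cos(θ/2)]]; θ = 3.18, cos(θ/2) ≈ -0.0192025, sin(θ/2) ≈ 0.999816.
With a = amp(|10⟩) = 0.5268 and b = amp(|11⟩) = 0.3288:
new amp(|10⟩) = (-0.0192025)·a + (-0.999816i)·b = (-0.01012 - 0.3287i)
new amp(|11⟩) = (-0.999816i)·a + (-0.0192025)·b = (-0.006314 - 0.5267i)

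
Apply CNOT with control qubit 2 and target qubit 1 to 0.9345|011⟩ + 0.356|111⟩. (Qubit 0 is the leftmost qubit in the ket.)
0.9345|001⟩ + 0.356|101⟩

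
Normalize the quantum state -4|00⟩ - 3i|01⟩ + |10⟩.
-0.7845|00⟩ - 0.5883i|01⟩ + 0.1961|10⟩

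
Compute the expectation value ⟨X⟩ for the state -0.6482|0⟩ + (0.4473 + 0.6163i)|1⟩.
-0.5799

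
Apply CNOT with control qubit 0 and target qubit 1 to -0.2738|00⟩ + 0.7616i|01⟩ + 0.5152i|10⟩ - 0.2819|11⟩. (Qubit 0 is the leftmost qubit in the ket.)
-0.2738|00⟩ + 0.7616i|01⟩ - 0.2819|10⟩ + 0.5152i|11⟩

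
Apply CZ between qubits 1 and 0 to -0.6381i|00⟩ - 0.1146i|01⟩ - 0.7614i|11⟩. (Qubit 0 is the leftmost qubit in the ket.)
-0.6381i|00⟩ - 0.1146i|01⟩ + 0.7614i|11⟩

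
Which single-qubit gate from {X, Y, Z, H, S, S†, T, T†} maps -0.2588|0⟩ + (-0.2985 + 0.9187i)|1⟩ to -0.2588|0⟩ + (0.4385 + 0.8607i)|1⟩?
T†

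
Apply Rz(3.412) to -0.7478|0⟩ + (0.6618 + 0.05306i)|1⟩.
(0.1008 + 0.741i)|0⟩ + (-0.1418 + 0.6486i)|1⟩

Rz(3.412) = [[e^(−iθ/2), 0], [0, e^(iθ/2)]] with e^(±iθ/2) = cos(θ/2) ± i·sin(θ/2); θ = 3.412, cos(θ/2) ≈ -0.134792, sin(θ/2) ≈ 0.990874.
With a = amp(|0⟩) = -0.7478 and b = amp(|1⟩) = (0.6618 + 0.05306i):
new amp(|0⟩) = (-0.134792 - 0.990874i)·a = (0.1008 + 0.741i)
new amp(|1⟩) = (-0.134792 + 0.990874i)·b = (-0.1418 + 0.6486i)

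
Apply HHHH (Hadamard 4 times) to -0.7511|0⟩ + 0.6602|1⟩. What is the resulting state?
-0.7511|0⟩ + 0.6602|1⟩

H² = I, so an even number of Hadamards cancels: H^4 = I and the state is unchanged.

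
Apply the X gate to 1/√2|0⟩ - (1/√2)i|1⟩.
-(1/√2)i|0⟩ + 1/√2|1⟩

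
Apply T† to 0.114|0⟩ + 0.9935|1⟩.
0.114|0⟩ + (0.7025 - 0.7025i)|1⟩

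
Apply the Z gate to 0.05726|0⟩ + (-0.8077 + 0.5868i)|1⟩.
0.05726|0⟩ + (0.8077 - 0.5868i)|1⟩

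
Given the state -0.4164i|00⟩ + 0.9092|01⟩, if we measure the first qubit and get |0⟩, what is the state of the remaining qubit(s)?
-0.4164i|0⟩ + 0.9092|1⟩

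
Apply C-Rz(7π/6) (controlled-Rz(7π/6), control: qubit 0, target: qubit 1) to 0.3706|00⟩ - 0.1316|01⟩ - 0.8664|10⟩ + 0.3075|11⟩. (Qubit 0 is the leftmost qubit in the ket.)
0.3706|00⟩ - 0.1316|01⟩ + (0.2242 + 0.8369i)|10⟩ + (-0.07959 + 0.297i)|11⟩

C-Rz(7π/6) leaves the control-|0⟩ kets |00⟩, |01⟩ unchanged and applies Rz(7π/6) to qubit 1 on the control-|1⟩ pair (|10⟩, |11⟩).
Rz(7π/6) = [[e^(−iθ/2), 0], [0, e^(iθ/2)]] with e^(±iθ/2) = cos(θ/2) ± i·sin(θ/2); θ = 7π/6, cos(θ/2) ≈ -0.258819, sin(θ/2) ≈ 0.965926.
With a = amp(|10⟩) = -0.8664 and b = amp(|11⟩) = 0.3075:
new amp(|10⟩) = (-0.258819 - 0.965926i)·a = (0.2242 + 0.8369i)
new amp(|11⟩) = (-0.258819 + 0.965926i)·b = (-0.07959 + 0.297i)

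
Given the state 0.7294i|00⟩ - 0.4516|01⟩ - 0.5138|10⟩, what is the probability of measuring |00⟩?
0.532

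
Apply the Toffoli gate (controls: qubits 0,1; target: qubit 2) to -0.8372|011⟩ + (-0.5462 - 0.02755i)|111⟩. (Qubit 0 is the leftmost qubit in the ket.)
-0.8372|011⟩ + (-0.5462 - 0.02755i)|110⟩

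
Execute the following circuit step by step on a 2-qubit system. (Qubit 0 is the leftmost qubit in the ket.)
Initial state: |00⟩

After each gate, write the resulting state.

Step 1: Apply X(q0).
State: |10⟩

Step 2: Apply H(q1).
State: 1/√2|10⟩ + 1/√2|11⟩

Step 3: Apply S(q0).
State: (1/√2)i|10⟩ + (1/√2)i|11⟩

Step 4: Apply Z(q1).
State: (1/√2)i|10⟩ - (1/√2)i|11⟩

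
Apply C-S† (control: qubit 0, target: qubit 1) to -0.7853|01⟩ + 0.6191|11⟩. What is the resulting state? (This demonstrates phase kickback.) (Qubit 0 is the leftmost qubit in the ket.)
-0.7853|01⟩ - 0.6191i|11⟩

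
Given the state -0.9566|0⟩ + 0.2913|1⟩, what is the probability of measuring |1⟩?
0.08486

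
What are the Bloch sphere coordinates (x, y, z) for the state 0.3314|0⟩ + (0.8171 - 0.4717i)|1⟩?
(0.5416, -0.3126, -0.7803)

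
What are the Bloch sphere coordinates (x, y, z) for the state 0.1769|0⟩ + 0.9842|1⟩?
(0.3482, 0, -0.9374)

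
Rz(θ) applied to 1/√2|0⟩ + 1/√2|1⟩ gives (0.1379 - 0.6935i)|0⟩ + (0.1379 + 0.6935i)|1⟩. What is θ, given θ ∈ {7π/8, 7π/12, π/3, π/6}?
7π/8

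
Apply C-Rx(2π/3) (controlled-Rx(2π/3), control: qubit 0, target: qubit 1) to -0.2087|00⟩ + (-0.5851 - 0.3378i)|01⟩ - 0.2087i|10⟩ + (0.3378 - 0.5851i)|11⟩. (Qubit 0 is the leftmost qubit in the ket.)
-0.2087|00⟩ + (-0.5851 - 0.3378i)|01⟩ + (-0.5067 - 0.3969i)|10⟩ + (-0.01184 - 0.2926i)|11⟩

C-Rx(2π/3) leaves the control-|0⟩ kets |00⟩, |01⟩ unchanged and applies Rx(2π/3) to qubit 1 on the control-|1⟩ pair (|10⟩, |11⟩).
Rx(2π/3) = [[cos(θ/2), −i·sin(θ/2)], [−i·sin(θ/2), cos(θ/2)]]; θ = 2π/3, cos(θ/2) ≈ 0.5, sin(θ/2) ≈ 0.866025.
With a = amp(|10⟩) = -0.2087i and b = amp(|11⟩) = (0.3378 - 0.5851i):
new amp(|10⟩) = (0.5)·a + (-0.866025i)·b = (-0.5067 - 0.3969i)
new amp(|11⟩) = (-0.866025i)·a + (0.5)·b = (-0.01184 - 0.2926i)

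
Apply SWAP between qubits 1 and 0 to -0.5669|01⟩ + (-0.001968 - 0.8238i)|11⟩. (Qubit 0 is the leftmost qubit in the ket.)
-0.5669|10⟩ + (-0.001968 - 0.8238i)|11⟩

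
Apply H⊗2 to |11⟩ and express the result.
1/2|00⟩ - 1/2|01⟩ - 1/2|10⟩ + 1/2|11⟩

H⊗2 gives amp(|y⟩) = (1/2) Σ_x (−1)^(x·y) amp(|x⟩), where x·y is the number of positions in which both x and y have a 1.
|00⟩: (1)/2 = 1/2
|01⟩: (-1)/2 = -1/2
|10⟩: (-1)/2 = -1/2
|11⟩: (1)/2 = 1/2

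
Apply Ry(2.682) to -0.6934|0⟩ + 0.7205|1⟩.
-0.8595|0⟩ - 0.5111|1⟩

Ry(2.682) = [[cos(θ/2), −sin(θ/2)], [sin(θ/2), cos(θ/2)]]; θ = 2.682, cos(θ/2) ≈ 0.227779, sin(θ/2) ≈ 0.973713.
With a = amp(|0⟩) = -0.6934 and b = amp(|1⟩) = 0.7205:
new amp(|0⟩) = (0.227779)·a + (-0.973713)·b = -0.8595
new amp(|1⟩) = (0.973713)·a + (0.227779)·b = -0.5111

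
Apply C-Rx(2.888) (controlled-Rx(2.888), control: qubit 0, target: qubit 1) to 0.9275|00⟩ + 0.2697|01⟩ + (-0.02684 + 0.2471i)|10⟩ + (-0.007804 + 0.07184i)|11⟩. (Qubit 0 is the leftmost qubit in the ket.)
0.9275|00⟩ + 0.2697|01⟩ + (0.06787 + 0.03899i)|10⟩ + (0.2441 + 0.03571i)|11⟩

C-Rx(2.888) leaves the control-|0⟩ kets |00⟩, |01⟩ unchanged and applies Rx(2.888) to qubit 1 on the control-|1⟩ pair (|10⟩, |11⟩).
Rx(2.888) = [[cos(θ/2), −i·sin(θ/2)], [−i·sin(θ/2), cos(θ/2)]]; θ = 2.888, cos(θ/2) ≈ 0.126457, sin(θ/2) ≈ 0.991972.
With a = amp(|10⟩) = (-0.02684 + 0.2471i) and b = amp(|11⟩) = (-0.007804 + 0.07184i):
new amp(|10⟩) = (0.126457)·a + (-0.991972i)·b = (0.06787 + 0.03899i)
new amp(|11⟩) = (-0.991972i)·a + (0.126457)·b = (0.2441 + 0.03571i)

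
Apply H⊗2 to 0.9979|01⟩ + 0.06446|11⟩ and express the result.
0.5312|00⟩ - 0.5312|01⟩ + 0.4667|10⟩ - 0.4667|11⟩

H⊗2 gives amp(|y⟩) = (1/2) Σ_x (−1)^(x·y) amp(|x⟩), where x·y is the number of positions in which both x and y have a 1.
|00⟩: (0.9979 + 0.06446)/2 = 0.5312
|01⟩: (-0.9979 - 0.06446)/2 = -0.5312
|10⟩: (0.9979 - 0.06446)/2 = 0.4667
|11⟩: (-0.9979 + 0.06446)/2 = -0.4667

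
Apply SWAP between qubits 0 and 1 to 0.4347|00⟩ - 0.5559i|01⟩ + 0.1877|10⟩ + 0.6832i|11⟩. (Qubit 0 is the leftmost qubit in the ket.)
0.4347|00⟩ + 0.1877|01⟩ - 0.5559i|10⟩ + 0.6832i|11⟩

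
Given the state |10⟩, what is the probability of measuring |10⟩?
1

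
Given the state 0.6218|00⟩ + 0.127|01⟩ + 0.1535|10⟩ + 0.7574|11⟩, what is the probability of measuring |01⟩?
0.01613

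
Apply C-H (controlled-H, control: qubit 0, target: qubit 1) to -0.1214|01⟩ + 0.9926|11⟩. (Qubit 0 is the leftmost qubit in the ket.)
-0.1214|01⟩ + 0.7019|10⟩ - 0.7019|11⟩

C-H leaves the control-|0⟩ kets |00⟩, |01⟩ unchanged and applies H to qubit 1 on the control-|1⟩ pair (|10⟩, |11⟩).
H = [[1/√2, 1/√2], [1/√2, -1/√2]].
With a = amp(|10⟩) = 0 and b = amp(|11⟩) = 0.9926:
new amp(|10⟩) = (1/√2)·a + (1/√2)·b = 0.7019
new amp(|11⟩) = (1/√2)·a + (-1/√2)·b = -0.7019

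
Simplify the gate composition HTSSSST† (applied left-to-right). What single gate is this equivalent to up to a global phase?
H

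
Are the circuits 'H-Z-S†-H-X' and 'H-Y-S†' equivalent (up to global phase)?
No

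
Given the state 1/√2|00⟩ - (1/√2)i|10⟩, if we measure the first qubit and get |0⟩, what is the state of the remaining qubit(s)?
|0⟩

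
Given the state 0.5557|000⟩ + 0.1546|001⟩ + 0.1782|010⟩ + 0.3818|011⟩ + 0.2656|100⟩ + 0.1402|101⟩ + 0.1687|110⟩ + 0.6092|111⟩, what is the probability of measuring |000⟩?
0.3088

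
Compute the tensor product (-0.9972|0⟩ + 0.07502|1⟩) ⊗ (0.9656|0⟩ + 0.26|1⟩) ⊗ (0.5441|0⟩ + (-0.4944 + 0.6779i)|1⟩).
-0.5239|000⟩ + (0.4761 - 0.6527i)|001⟩ - 0.1411|010⟩ + (0.1282 - 0.1758i)|011⟩ + 0.03941|100⟩ + (-0.03581 + 0.04911i)|101⟩ + 0.01061|110⟩ + (-0.009643 + 0.01322i)|111⟩

amp(|b₁b₂…⟩) = product of the factor amplitudes for bits b₁, b₂, …; only kets whose every factor amplitude is nonzero survive.
|000⟩: (-0.9972)(0.9656)(0.5441) = -0.5239
|001⟩: (-0.9972)(0.9656)(-0.4944 + 0.6779i) = (0.4761 - 0.6527i)
|010⟩: (-0.9972)(0.26)(0.5441) = -0.1411
|011⟩: (-0.9972)(0.26)(-0.4944 + 0.6779i) = (0.1282 - 0.1758i)
|100⟩: (0.07502)(0.9656)(0.5441) = 0.03941
|101⟩: (0.07502)(0.9656)(-0.4944 + 0.6779i) = (-0.03581 + 0.04911i)
|110⟩: (0.07502)(0.26)(0.5441) = 0.01061
|111⟩: (0.07502)(0.26)(-0.4944 + 0.6779i) = (-0.009643 + 0.01322i)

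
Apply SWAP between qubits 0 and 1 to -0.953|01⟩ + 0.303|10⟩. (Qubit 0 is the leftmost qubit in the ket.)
0.303|01⟩ - 0.953|10⟩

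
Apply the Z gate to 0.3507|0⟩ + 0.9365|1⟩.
0.3507|0⟩ - 0.9365|1⟩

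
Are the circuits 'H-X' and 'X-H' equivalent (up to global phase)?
No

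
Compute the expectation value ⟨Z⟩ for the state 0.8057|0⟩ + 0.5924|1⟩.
0.2982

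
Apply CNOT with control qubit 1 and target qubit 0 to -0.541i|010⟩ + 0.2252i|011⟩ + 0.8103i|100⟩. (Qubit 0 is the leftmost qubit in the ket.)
0.8103i|100⟩ - 0.541i|110⟩ + 0.2252i|111⟩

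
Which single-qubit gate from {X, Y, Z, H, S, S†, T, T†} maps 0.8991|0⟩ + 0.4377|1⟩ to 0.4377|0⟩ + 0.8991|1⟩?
X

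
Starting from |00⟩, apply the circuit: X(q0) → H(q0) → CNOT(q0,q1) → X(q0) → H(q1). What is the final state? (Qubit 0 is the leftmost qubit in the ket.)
-1/2|00⟩ + 1/2|01⟩ + 1/2|10⟩ + 1/2|11⟩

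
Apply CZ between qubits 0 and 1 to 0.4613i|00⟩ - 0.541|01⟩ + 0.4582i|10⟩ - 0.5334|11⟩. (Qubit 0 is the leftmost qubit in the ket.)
0.4613i|00⟩ - 0.541|01⟩ + 0.4582i|10⟩ + 0.5334|11⟩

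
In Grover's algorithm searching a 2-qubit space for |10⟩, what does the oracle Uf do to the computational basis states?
Uf|x⟩ = -|x⟩ if x = 10, else |x⟩ (phase flip on target)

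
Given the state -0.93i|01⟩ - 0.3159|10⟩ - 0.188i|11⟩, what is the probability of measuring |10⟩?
0.09979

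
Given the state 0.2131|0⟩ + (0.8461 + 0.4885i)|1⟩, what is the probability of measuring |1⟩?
0.9545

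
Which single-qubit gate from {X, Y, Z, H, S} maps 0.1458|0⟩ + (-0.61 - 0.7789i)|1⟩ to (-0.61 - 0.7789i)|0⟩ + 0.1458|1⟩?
X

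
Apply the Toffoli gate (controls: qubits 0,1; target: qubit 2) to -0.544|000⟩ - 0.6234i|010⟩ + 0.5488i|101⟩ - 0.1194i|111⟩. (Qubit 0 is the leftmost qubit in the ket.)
-0.544|000⟩ - 0.6234i|010⟩ + 0.5488i|101⟩ - 0.1194i|110⟩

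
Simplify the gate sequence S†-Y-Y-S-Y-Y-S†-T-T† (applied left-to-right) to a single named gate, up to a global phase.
S†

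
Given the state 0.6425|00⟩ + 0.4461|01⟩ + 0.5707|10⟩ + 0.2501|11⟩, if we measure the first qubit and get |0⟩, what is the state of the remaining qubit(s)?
0.8214|0⟩ + 0.5703|1⟩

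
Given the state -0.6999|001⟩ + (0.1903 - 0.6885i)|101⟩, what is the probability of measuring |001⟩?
0.4899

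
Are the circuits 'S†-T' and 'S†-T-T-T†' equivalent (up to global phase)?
Yes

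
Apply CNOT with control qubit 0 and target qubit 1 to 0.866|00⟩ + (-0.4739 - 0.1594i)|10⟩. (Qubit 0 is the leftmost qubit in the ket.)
0.866|00⟩ + (-0.4739 - 0.1594i)|11⟩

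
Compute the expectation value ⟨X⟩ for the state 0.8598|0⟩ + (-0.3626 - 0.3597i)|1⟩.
-0.6235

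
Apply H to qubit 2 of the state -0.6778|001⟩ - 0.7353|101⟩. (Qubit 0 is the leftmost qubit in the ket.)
-0.4793|000⟩ + 0.4793|001⟩ - 0.5199|100⟩ + 0.5199|101⟩

H on qubit 2 mixes each pair of kets that differ only in qubit 2: amplitudes (a, b) of (|…0…⟩, |…1…⟩) become ((a + b)/√2, (a − b)/√2). Kets absent from the input have amplitude 0.
(|000⟩, |001⟩): (a, b) = (0, -0.6778) → (-0.4793, 0.4793)
(|100⟩, |101⟩): (a, b) = (0, -0.7353) → (-0.5199, 0.5199)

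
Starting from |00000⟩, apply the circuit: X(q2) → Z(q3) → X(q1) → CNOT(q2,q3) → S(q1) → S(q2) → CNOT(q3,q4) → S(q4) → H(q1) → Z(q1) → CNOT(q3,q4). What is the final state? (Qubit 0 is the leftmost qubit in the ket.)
-(1/√2)i|00110⟩ - (1/√2)i|01110⟩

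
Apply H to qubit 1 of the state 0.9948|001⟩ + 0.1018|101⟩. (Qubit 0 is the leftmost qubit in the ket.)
0.7034|001⟩ + 0.7034|011⟩ + 0.07198|101⟩ + 0.07198|111⟩

H on qubit 1 mixes each pair of kets that differ only in qubit 1: amplitudes (a, b) of (|…0…⟩, |…1…⟩) become ((a + b)/√2, (a − b)/√2). Kets absent from the input have amplitude 0.
(|001⟩, |011⟩): (a, b) = (0.9948, 0) → (0.7034, 0.7034)
(|101⟩, |111⟩): (a, b) = (0.1018, 0) → (0.07198, 0.07198)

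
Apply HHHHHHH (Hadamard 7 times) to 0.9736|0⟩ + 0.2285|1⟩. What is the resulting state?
0.85|0⟩ + 0.5269|1⟩

H² = I, so H^7 = H: a single Hadamard. With (a, b) = (0.9736, 0.2285), H gives ((a + b)/√2, (a − b)/√2) = (0.85, 0.5269).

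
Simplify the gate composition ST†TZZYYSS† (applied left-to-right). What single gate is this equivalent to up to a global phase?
S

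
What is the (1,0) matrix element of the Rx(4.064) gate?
-0.8955i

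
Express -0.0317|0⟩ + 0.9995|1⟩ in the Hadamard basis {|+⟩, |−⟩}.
0.6843|+⟩ - 0.7292|−⟩

With |ψ⟩ = α|0⟩ + β|1⟩, the Hadamard-basis coefficients are ⟨+|ψ⟩ = (α + β)/√2 and ⟨−|ψ⟩ = (α − β)/√2.
Here α = -0.0317, β = 0.9995: (α + β)/√2 = 0.6843, (α − β)/√2 = -0.7292.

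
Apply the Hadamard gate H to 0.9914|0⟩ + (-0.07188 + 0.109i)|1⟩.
(0.6502 + 0.07707i)|0⟩ + (0.7519 - 0.07707i)|1⟩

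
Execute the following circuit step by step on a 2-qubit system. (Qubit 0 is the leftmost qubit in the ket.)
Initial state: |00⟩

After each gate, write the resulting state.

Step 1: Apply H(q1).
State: 1/√2|00⟩ + 1/√2|01⟩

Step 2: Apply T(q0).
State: 1/√2|00⟩ + 1/√2|01⟩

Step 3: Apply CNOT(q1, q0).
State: 1/√2|00⟩ + 1/√2|11⟩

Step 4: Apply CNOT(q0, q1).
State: 1/√2|00⟩ + 1/√2|10⟩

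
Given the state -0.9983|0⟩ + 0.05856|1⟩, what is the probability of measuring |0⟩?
0.9966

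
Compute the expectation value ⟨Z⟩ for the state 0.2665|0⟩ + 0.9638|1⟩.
-0.8579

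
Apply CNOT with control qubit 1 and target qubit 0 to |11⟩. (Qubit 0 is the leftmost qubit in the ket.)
|01⟩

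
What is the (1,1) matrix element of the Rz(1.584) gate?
(0.7024 + 0.7118i)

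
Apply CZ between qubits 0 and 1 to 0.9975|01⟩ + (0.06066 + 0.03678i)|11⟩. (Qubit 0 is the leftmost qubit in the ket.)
0.9975|01⟩ + (-0.06066 - 0.03678i)|11⟩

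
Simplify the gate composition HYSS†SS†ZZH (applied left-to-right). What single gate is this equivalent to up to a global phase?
Y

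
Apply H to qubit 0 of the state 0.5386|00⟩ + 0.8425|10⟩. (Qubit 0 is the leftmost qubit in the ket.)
0.9766|00⟩ - 0.2149|10⟩

H on qubit 0 mixes each pair of kets that differ only in qubit 0: amplitudes (a, b) of (|…0…⟩, |…1…⟩) become ((a + b)/√2, (a − b)/√2). Kets absent from the input have amplitude 0.
(|00⟩, |10⟩): (a, b) = (0.5386, 0.8425) → (0.9766, -0.2149)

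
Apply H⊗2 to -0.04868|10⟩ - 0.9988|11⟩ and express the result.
-0.5237|00⟩ + 0.4751|01⟩ + 0.5237|10⟩ - 0.4751|11⟩

H⊗2 gives amp(|y⟩) = (1/2) Σ_x (−1)^(x·y) amp(|x⟩), where x·y is the number of positions in which both x and y have a 1.
|00⟩: (-0.04868 - 0.9988)/2 = -0.5237
|01⟩: (-0.04868 + 0.9988)/2 = 0.4751
|10⟩: (0.04868 + 0.9988)/2 = 0.5237
|11⟩: (0.04868 - 0.9988)/2 = -0.4751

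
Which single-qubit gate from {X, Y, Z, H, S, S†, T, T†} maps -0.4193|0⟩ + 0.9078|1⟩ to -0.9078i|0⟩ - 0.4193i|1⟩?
Y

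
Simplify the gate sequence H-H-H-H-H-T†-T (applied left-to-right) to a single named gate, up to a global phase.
H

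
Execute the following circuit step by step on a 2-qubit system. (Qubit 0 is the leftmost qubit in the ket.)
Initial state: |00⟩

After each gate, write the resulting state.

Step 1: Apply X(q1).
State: |01⟩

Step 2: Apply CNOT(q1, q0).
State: |11⟩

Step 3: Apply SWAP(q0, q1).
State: |11⟩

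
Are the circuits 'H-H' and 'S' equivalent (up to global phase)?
No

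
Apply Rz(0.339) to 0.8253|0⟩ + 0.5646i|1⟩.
(0.8135 - 0.1392i)|0⟩ + (-0.09524 + 0.5565i)|1⟩

Rz(0.339) = [[e^(−iθ/2), 0], [0, e^(iθ/2)]] with e^(±iθ/2) = cos(θ/2) ± i·sin(θ/2); θ = 0.339, cos(θ/2) ≈ 0.985669, sin(θ/2) ≈ 0.16869.
With a = amp(|0⟩) = 0.8253 and b = amp(|1⟩) = 0.5646i:
new amp(|0⟩) = (0.985669 - 0.16869i)·a = (0.8135 - 0.1392i)
new amp(|1⟩) = (0.985669 + 0.16869i)·b = (-0.09524 + 0.5565i)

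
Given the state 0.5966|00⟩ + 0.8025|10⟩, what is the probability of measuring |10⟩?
0.644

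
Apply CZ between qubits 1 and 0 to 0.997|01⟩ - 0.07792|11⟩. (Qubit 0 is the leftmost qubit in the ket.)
0.997|01⟩ + 0.07792|11⟩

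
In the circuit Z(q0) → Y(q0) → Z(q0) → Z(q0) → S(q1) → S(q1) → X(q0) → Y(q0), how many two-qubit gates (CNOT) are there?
0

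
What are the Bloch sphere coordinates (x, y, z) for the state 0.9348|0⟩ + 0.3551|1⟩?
(0.6639, 0, 0.7478)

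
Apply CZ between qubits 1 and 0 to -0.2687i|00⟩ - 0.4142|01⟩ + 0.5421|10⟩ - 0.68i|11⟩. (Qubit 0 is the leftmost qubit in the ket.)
-0.2687i|00⟩ - 0.4142|01⟩ + 0.5421|10⟩ + 0.68i|11⟩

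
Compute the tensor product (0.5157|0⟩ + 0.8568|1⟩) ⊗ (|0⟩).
0.5157|00⟩ + 0.8568|10⟩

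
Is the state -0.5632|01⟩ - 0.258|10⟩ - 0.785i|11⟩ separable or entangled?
Entangled

Writing the state as a|00⟩ + b|01⟩ + c|10⟩ + d|11⟩, it is a product state iff ad − bc = 0.
Here (a, b, c, d) = (0, -0.5632, -0.258, -0.785i): ad − bc = (0)(-0.785i) − (-0.5632)(-0.258) = -0.1453 ≠ 0, so the state is entangled.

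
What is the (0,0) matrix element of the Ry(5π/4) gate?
-0.3827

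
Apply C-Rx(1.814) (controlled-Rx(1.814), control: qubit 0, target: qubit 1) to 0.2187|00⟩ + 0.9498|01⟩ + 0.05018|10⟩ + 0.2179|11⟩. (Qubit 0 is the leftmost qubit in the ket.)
0.2187|00⟩ + 0.9498|01⟩ + (0.03092 - 0.1716i)|10⟩ + (0.1343 - 0.03952i)|11⟩

C-Rx(1.814) leaves the control-|0⟩ kets |00⟩, |01⟩ unchanged and applies Rx(1.814) to qubit 1 on the control-|1⟩ pair (|10⟩, |11⟩).
Rx(1.814) = [[cos(θ/2), −i·sin(θ/2)], [−i·sin(θ/2), cos(θ/2)]]; θ = 1.814, cos(θ/2) ≈ 0.616111, sin(θ/2) ≈ 0.787659.
With a = amp(|10⟩) = 0.05018 and b = amp(|11⟩) = 0.2179:
new amp(|10⟩) = (0.616111)·a + (-0.787659i)·b = (0.03092 - 0.1716i)
new amp(|11⟩) = (-0.787659i)·a + (0.616111)·b = (0.1343 - 0.03952i)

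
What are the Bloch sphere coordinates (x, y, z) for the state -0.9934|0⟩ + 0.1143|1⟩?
(-0.2271, 0, 0.9738)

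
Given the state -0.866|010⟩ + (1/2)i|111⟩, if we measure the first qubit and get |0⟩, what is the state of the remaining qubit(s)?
-|10⟩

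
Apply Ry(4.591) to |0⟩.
-0.6629|0⟩ + 0.7487|1⟩

Ry(4.591) = [[cos(θ/2), −sin(θ/2)], [sin(θ/2), cos(θ/2)]]; θ = 4.591, cos(θ/2) ≈ -0.662914, sin(θ/2) ≈ 0.748696.
With a = amp(|0⟩) = 1 and b = amp(|1⟩) = 0:
new amp(|0⟩) = (-0.662914)·a + (-0.748696)·b = -0.6629
new amp(|1⟩) = (0.748696)·a + (-0.662914)·b = 0.7487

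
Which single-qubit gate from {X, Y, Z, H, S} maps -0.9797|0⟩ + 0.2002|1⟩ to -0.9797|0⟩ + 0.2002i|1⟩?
S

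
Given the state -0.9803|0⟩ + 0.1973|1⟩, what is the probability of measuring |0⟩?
0.961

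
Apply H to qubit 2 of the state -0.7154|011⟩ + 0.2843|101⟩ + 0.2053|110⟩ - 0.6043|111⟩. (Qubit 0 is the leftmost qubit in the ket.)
-0.5059|010⟩ + 0.5059|011⟩ + 0.201|100⟩ - 0.201|101⟩ - 0.2821|110⟩ + 0.5725|111⟩

H on qubit 2 mixes each pair of kets that differ only in qubit 2: amplitudes (a, b) of (|…0…⟩, |…1…⟩) become ((a + b)/√2, (a − b)/√2). Kets absent from the input have amplitude 0.
(|010⟩, |011⟩): (a, b) = (0, -0.7154) → (-0.5059, 0.5059)
(|100⟩, |101⟩): (a, b) = (0, 0.2843) → (0.201, -0.201)
(|110⟩, |111⟩): (a, b) = (0.2053, -0.6043) → (-0.2821, 0.5725)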